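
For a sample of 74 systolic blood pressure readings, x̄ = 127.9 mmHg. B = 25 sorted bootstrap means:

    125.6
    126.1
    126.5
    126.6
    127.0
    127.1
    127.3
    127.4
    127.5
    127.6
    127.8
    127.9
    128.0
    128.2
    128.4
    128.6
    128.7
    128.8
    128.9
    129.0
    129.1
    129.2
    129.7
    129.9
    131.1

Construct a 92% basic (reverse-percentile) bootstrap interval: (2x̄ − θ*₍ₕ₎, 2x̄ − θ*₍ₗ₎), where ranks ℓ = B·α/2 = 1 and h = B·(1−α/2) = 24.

(125.9, 130.2)

Percentile endpoints at ranks 1 and 24: θ*₍1₎ = 125.6, θ*₍24₎ = 129.9.
Basic interval reflects these around x̄:
  lower = 2 × 127.9 − 129.9 = 125.9
  upper = 2 × 127.9 − 125.6 = 130.2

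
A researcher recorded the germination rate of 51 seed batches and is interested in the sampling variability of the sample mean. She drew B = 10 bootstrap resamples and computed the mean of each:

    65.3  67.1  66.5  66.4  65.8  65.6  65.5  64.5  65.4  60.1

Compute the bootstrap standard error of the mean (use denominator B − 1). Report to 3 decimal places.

Bootstrap SE is the standard deviation of the 10 replicate means.
Mean of replicates: (65.3 + 67.1 + 66.5 + 66.4 + 65.8 + 65.6 + 65.5 + 64.5 + 65.4 + 60.1) / 10 = 652.2000 / 10 = 65.2200
Sum of squared deviations: (+0.0800)² + (+1.8800)² + (+1.2800)² + (+1.1800)² + (+0.5800)² + (+0.3800)² + (+0.2800)² + (−0.7200)² + (+0.1800)² + (−5.1200)² = 33.8960
Variance = 33.8960 / 9 = 3.7662
SE* = √3.7662

SE* = 1.941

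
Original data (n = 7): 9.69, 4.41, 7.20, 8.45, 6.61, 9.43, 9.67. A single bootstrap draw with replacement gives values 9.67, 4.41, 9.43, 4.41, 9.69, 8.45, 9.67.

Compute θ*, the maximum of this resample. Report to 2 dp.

Maximum = 9.69

θ* = 9.69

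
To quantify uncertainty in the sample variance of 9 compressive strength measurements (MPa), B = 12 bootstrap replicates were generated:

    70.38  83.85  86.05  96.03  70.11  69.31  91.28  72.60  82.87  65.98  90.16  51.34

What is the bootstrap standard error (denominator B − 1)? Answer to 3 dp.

Bootstrap SE is the standard deviation of the 12 replicate variances.
Mean of replicates: (70.38 + 83.85 + 86.05 + 96.03 + 70.11 + 69.31 + 91.28 + 72.60 + 82.87 + 65.98 + 90.16 + 51.34) / 12 = 929.9600 / 12 = 77.4967
Sum of squared deviations: (−7.1167)² + (+6.3533)² + (+8.5533)² + (+18.5333)² + (−7.3867)² + (−8.1867)² + (+13.7833)² + (−4.8967)² + (+5.3733)² + (−11.5167)² + (+12.6633)² + (−26.1567)² = 1849.2353
Variance = 1849.2353 / 11 = 168.1123
SE* = √168.1123

SE* = 12.966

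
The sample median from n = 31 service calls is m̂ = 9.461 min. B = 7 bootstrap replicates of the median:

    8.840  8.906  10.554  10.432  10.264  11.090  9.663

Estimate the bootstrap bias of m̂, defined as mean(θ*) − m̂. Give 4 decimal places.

mean(θ*) = (8.840 + 8.906 + 10.554 + 10.432 + 10.264 + 11.090 + 9.663) / 7 = 9.96414
bias = 9.96414 − 9.461

bias = +0.5031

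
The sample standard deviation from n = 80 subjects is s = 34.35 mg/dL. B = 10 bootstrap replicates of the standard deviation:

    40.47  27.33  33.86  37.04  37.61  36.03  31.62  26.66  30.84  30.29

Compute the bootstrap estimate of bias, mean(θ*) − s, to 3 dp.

bias = −1.175

mean(θ*) = (40.47 + 27.33 + 33.86 + 37.04 + 37.61 + 36.03 + 31.62 + 26.66 + 30.84 + 30.29) / 10 = 33.1750
bias = 33.1750 − 34.35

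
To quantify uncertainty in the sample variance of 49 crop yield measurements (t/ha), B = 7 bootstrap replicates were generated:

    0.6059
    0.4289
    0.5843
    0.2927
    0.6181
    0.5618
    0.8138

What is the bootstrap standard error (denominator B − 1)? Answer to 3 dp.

SE* = 0.163

Bootstrap SE is the standard deviation of the 7 replicate variances.
Mean of replicates: (0.6059 + 0.4289 + 0.5843 + 0.2927 + 0.6181 + 0.5618 + 0.8138) / 7 = 3.90550 / 7 = 0.55793
Sum of squared deviations: (+0.04797)² + (−0.12903)² + (+0.02637)² + (−0.26523)² + (+0.06017)² + (+0.00387)² + (+0.25587)² = 0.15910
Variance = 0.15910 / 6 = 0.02652
SE* = √0.02652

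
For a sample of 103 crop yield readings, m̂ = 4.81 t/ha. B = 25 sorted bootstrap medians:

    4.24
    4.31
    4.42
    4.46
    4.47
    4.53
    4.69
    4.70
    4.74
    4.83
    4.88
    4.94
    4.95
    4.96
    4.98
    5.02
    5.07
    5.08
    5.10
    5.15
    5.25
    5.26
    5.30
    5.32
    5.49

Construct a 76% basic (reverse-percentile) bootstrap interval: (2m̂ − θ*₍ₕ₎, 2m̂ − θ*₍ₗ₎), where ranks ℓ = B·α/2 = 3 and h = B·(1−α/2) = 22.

Percentile endpoints at ranks 3 and 22: θ*₍3₎ = 4.42, θ*₍22₎ = 5.26.
Basic interval reflects these around m̂:
  lower = 2 × 4.81 − 5.26 = 4.36
  upper = 2 × 4.81 − 4.42 = 5.20

(4.36, 5.20)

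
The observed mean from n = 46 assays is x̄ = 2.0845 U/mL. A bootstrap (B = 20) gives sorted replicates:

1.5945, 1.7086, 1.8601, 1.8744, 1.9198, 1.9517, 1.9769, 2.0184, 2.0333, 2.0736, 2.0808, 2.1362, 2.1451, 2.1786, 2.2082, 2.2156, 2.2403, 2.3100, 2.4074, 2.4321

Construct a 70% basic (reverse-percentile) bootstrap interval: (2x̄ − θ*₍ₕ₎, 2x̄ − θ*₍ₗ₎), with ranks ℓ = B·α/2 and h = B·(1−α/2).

Percentile endpoints at ranks 3 and 17: θ*₍3₎ = 1.8601, θ*₍17₎ = 2.2403.
Basic interval reflects these around x̄:
  lower = 2 × 2.0845 − 2.2403 = 1.9287
  upper = 2 × 2.0845 − 1.8601 = 2.3089

(1.9287, 2.3089)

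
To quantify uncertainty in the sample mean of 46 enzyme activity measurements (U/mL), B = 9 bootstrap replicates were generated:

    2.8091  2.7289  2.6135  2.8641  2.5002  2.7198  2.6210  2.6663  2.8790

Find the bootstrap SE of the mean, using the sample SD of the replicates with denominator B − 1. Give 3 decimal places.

Bootstrap SE is the standard deviation of the 9 replicate means.
Mean of replicates: (2.8091 + 2.7289 + 2.6135 + 2.8641 + 2.5002 + 2.7198 + 2.6210 + 2.6663 + 2.8790) / 9 = 24.40190 / 9 = 2.71132
Sum of squared deviations: (+0.09778)² + (+0.01758)² + (−0.09782)² + (+0.15278)² + (−0.21112)² + (+0.00848)² + (−0.09032)² + (−0.04502)² + (+0.16768)² = 0.12573
Variance = 0.12573 / 8 = 0.01572
SE* = √0.01572

SE* = 0.125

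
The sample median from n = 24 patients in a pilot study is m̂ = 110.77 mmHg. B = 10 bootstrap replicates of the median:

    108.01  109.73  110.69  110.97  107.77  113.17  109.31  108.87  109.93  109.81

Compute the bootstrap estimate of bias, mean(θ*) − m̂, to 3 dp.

mean(θ*) = (108.01 + 109.73 + 110.69 + 110.97 + 107.77 + 113.17 + 109.31 + 108.87 + 109.93 + 109.81) / 10 = 109.8260
bias = 109.8260 − 110.77

bias = −0.944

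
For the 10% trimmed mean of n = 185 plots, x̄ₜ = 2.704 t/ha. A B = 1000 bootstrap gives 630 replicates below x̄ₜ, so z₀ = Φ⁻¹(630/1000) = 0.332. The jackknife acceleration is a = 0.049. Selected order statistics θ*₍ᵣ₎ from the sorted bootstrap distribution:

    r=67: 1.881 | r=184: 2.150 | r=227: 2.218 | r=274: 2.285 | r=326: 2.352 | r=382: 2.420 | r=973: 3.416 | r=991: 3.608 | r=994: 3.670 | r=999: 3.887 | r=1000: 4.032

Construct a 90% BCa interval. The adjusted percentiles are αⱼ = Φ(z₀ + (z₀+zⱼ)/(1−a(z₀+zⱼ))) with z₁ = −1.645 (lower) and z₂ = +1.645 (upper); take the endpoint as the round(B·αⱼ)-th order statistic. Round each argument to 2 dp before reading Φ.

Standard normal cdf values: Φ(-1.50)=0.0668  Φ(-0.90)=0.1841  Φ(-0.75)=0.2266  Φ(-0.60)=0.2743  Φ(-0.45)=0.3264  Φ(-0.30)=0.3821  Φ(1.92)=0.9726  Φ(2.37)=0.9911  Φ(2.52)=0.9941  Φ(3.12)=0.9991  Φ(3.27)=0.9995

(2.150, 3.670)

Lower: z₀ + z₁ = 0.332 + (-1.645) = -1.313; 1 − a(z₀+z₁) = 1 − (0.049)(-1.313) = 1.0643; argument = 0.332 + (-1.313)/1.0643 = -0.9016 → -0.90.
α₁ = Φ(-0.90) = 0.1841; rank = round(1000 × 0.1841) = 184; θ*₍184₎ = 2.150.
Upper: z₀ + z₂ = 1.977; 1 − a(z₀+z₂) = 0.9031; argument = 2.5211 → 2.52; α₂ = 0.9941; rank = 994; θ*₍994₎ = 3.670.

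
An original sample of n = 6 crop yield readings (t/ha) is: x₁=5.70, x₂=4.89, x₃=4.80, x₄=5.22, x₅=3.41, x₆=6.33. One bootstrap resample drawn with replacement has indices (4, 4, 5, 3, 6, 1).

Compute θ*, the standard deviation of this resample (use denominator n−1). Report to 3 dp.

Resample values: 5.22, 5.22, 3.41, 4.80, 6.33, 5.70.
Mean = 5.1133; sum of squared deviations = 4.8467
s² = 4.8467 / 5 = 0.9693
s = √0.9693 = 0.985

θ* = 0.985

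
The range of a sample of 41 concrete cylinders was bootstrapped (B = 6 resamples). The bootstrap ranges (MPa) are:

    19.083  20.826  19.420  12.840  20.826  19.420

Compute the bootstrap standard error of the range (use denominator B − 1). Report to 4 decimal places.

SE* = 2.9851

Bootstrap SE is the standard deviation of the 6 replicate ranges.
Mean of replicates: (19.083 + 20.826 + 19.420 + 12.840 + 20.826 + 19.420) / 6 = 112.41500 / 6 = 18.73583
Sum of squared deviations: (+0.34717)² + (+2.09017)² + (+0.68417)² + (−5.89583)² + (+2.09017)² + (+0.68417)² = 44.55514
Variance = 44.55514 / 5 = 8.91103
SE* = √8.91103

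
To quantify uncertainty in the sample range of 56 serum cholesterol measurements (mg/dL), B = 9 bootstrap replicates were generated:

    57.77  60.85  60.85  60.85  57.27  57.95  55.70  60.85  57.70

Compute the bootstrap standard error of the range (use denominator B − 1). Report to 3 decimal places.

Bootstrap SE is the standard deviation of the 9 replicate ranges.
Mean of replicates: (57.77 + 60.85 + 60.85 + 60.85 + 57.27 + 57.95 + 55.70 + 60.85 + 57.70) / 9 = 529.7900 / 9 = 58.8656
Sum of squared deviations: (−1.0956)² + (+1.9844)² + (+1.9844)² + (+1.9844)² + (−1.5956)² + (−0.9156)² + (−3.1656)² + (+1.9844)² + (−1.1656)² = 31.7156
Variance = 31.7156 / 8 = 3.9645
SE* = √3.9645

SE* = 1.991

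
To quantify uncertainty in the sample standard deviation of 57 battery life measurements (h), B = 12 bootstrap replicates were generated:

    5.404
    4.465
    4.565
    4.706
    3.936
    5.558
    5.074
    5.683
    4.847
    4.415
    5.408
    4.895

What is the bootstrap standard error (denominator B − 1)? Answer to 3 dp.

SE* = 0.530

Bootstrap SE is the standard deviation of the 12 replicate standard deviations.
Mean of replicates: (5.404 + 4.465 + 4.565 + 4.706 + 3.936 + 5.558 + 5.074 + 5.683 + 4.847 + 4.415 + 5.408 + 4.895) / 12 = 58.9560 / 12 = 4.9130
Sum of squared deviations: (+0.4910)² + (−0.4480)² + (−0.3480)² + (−0.2070)² + (−0.9770)² + (+0.6450)² + (+0.1610)² + (+0.7700)² + (−0.0660)² + (−0.4980)² + (+0.4950)² + (−0.0180)² = 3.0928
Variance = 3.0928 / 11 = 0.2812
SE* = √0.2812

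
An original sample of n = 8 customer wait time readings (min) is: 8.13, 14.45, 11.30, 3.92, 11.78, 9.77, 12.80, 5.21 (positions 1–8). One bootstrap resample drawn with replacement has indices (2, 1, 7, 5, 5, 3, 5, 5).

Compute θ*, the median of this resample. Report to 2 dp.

Resample values: 14.45, 8.13, 12.80, 11.78, 11.78, 11.30, 11.78, 11.78.
Sorted: 8.13, 11.30, 11.78, 11.78, 11.78, 11.78, 12.80, 14.45
Median = average of the two middle values = 11.78

θ* = 11.78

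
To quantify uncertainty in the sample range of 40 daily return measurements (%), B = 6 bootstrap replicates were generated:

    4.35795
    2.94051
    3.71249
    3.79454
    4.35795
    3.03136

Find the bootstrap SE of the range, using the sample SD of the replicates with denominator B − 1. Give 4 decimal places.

Bootstrap SE is the standard deviation of the 6 replicate ranges.
Mean of replicates: (4.35795 + 2.94051 + 3.71249 + 3.79454 + 4.35795 + 3.03136) / 6 = 22.194800 / 6 = 3.699133
Sum of squared deviations: (+0.658817)² + (−0.758623)² + (+0.013357)² + (+0.095407)² + (+0.658817)² + (−0.667773)² = 1.898790
Variance = 1.898790 / 5 = 0.379758
SE* = √0.379758

SE* = 0.6162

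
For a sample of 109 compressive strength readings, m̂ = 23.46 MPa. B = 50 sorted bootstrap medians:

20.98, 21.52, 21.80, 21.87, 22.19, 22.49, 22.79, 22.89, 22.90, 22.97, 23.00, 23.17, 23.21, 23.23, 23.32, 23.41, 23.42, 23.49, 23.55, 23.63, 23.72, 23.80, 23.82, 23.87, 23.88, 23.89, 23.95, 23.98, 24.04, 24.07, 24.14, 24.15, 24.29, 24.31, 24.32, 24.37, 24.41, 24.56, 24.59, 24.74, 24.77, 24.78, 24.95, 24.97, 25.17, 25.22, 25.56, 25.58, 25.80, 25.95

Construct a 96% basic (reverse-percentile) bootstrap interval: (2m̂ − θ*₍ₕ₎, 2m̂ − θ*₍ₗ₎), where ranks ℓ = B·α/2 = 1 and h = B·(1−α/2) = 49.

Percentile endpoints at ranks 1 and 49: θ*₍1₎ = 20.98, θ*₍49₎ = 25.80.
Basic interval reflects these around m̂:
  lower = 2 × 23.46 − 25.80 = 21.12
  upper = 2 × 23.46 − 20.98 = 25.94

(21.12, 25.94)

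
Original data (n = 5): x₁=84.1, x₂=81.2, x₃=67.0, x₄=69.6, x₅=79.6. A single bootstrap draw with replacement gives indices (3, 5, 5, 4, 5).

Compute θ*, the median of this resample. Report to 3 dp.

Resample values: 67.0, 79.6, 79.6, 69.6, 79.6.
Sorted: 67.0, 69.6, 79.6, 79.6, 79.6
Median = middle value = 79.600

θ* = 79.600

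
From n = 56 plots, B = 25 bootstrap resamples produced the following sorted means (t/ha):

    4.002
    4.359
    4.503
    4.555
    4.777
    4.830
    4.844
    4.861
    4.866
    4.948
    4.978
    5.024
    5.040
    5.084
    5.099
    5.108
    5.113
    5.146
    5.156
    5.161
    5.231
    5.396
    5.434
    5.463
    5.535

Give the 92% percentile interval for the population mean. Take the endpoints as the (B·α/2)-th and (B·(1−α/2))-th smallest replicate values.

α = 0.08; lower rank = 25 × 0.040 = 1; upper rank = 25 × 0.960 = 24.
The 1st smallest replicate is 4.002; the 24th is 5.463.

(4.002, 5.463)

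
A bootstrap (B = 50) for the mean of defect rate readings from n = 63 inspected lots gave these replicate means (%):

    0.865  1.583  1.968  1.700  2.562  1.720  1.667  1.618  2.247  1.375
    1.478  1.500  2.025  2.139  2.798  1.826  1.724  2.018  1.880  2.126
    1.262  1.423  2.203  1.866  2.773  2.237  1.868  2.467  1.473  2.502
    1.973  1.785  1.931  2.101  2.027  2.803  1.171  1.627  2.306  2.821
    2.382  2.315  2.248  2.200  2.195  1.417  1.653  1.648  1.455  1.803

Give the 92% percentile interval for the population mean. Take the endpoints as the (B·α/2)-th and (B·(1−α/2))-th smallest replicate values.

Sorted replicates: 0.865, 1.171, 1.262, 1.375, 1.417, 1.423, 1.455, 1.473, 1.478, 1.500, 1.583, 1.618, 1.627, 1.648, 1.653, 1.667, 1.700, 1.720, 1.724, 1.785, 1.803, 1.826, 1.866, 1.868, 1.880, 1.931, 1.968, 1.973, 2.018, 2.025, 2.027, 2.101, 2.126, 2.139, 2.195, 2.200, 2.203, 2.237, 2.247, 2.248, 2.306, 2.315, 2.382, 2.467, 2.502, 2.562, 2.773, 2.798, 2.803, 2.821
α = 0.08; lower rank = 50 × 0.040 = 2; upper rank = 50 × 0.960 = 48.
The 2nd smallest replicate is 1.171; the 48th is 2.798.

(1.171, 2.798)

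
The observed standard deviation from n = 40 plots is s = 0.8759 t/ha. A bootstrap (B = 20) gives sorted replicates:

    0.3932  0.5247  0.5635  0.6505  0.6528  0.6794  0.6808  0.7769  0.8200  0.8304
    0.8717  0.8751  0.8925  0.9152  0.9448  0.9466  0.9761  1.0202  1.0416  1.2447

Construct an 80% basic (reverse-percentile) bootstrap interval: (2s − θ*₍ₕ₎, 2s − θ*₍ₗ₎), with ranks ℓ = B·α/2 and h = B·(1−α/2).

Percentile endpoints at ranks 2 and 18: θ*₍2₎ = 0.5247, θ*₍18₎ = 1.0202.
Basic interval reflects these around s:
  lower = 2 × 0.8759 − 1.0202 = 0.7316
  upper = 2 × 0.8759 − 0.5247 = 1.2271

(0.7316, 1.2271)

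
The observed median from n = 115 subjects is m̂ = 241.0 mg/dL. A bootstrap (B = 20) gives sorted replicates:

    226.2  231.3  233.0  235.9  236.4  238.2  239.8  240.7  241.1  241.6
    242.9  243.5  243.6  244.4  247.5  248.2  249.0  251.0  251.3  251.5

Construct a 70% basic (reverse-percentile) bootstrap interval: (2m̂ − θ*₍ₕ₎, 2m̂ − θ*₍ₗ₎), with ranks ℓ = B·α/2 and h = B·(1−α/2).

Percentile endpoints at ranks 3 and 17: θ*₍3₎ = 233.0, θ*₍17₎ = 249.0.
Basic interval reflects these around m̂:
  lower = 2 × 241.0 − 249.0 = 233.0
  upper = 2 × 241.0 − 233.0 = 249.0

(233.0, 249.0)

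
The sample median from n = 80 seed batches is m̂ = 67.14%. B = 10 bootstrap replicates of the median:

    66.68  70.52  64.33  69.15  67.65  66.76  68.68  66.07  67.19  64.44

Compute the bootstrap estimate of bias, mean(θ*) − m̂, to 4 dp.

mean(θ*) = (66.68 + 70.52 + 64.33 + 69.15 + 67.65 + 66.76 + 68.68 + 66.07 + 67.19 + 64.44) / 10 = 67.14700
bias = 67.14700 − 67.14

bias = +0.0070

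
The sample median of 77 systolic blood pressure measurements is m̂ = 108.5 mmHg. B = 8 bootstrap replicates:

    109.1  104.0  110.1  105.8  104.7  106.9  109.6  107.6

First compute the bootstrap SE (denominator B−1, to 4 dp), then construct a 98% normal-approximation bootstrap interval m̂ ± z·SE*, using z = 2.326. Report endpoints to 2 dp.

Mean of replicates = 107.2250; sum of squared deviations = 36.4750; SE* = √(36.4750/7) = 2.2827
Margin = 2.326 × 2.2827 = 5.310
Interval: 108.5 ± 5.310

(103.19, 113.81)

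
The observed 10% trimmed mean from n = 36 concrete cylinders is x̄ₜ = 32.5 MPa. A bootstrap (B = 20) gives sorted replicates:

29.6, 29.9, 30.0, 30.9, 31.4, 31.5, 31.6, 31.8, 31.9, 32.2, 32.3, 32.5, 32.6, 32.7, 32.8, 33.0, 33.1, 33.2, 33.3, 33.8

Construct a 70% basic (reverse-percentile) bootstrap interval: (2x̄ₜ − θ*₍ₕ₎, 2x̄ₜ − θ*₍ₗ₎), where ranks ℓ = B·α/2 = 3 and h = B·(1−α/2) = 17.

Percentile endpoints at ranks 3 and 17: θ*₍3₎ = 30.0, θ*₍17₎ = 33.1.
Basic interval reflects these around x̄ₜ:
  lower = 2 × 32.5 − 33.1 = 31.9
  upper = 2 × 32.5 − 30.0 = 35.0

(31.9, 35.0)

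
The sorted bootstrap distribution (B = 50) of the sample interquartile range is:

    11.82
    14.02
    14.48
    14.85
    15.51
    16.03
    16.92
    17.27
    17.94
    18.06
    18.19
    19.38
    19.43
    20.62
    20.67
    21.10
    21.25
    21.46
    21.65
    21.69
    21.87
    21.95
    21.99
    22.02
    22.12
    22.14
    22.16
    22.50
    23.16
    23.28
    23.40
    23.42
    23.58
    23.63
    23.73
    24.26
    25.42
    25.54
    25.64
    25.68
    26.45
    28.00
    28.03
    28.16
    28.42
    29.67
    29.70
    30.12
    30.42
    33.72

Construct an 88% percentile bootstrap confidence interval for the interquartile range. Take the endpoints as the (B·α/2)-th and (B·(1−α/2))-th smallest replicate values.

α = 0.12; lower rank = 50 × 0.060 = 3; upper rank = 50 × 0.940 = 47.
The 3rd smallest replicate is 14.48; the 47th is 29.70.

(14.48, 29.70)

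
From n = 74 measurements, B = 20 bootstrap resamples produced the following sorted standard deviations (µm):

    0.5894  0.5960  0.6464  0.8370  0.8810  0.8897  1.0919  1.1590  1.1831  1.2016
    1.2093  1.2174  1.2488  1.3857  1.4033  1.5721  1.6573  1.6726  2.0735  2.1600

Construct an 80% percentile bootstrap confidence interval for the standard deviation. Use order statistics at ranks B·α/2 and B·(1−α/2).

(0.5960, 1.6726)

α = 0.20; lower rank = 20 × 0.100 = 2; upper rank = 20 × 0.900 = 18.
The 2nd smallest replicate is 0.5960; the 18th is 1.6726.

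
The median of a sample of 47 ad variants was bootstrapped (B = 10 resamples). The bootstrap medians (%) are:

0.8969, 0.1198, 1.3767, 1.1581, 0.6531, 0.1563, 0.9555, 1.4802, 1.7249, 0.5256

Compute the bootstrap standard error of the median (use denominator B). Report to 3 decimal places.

Bootstrap SE is the standard deviation of the 10 replicate medians.
Mean of replicates: (0.8969 + 0.1198 + 1.3767 + 1.1581 + 0.6531 + 0.1563 + 0.9555 + 1.4802 + 1.7249 + 0.5256) / 10 = 9.04710 / 10 = 0.90471
Sum of squared deviations: (−0.00781)² + (−0.78491)² + (+0.47199)² + (+0.25339)² + (−0.25161)² + (−0.74841)² + (+0.05079)² + (+0.57549)² + (+0.82019)² + (−0.37911)² = 2.67676
Variance = 2.67676 / 10 = 0.26768
SE* = √0.26768

SE* = 0.517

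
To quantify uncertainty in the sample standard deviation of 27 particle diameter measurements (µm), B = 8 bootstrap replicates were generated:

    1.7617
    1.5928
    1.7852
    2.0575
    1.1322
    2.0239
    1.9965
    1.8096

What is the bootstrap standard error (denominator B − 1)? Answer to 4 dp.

SE* = 0.3020

Bootstrap SE is the standard deviation of the 8 replicate standard deviations.
Mean of replicates: (1.7617 + 1.5928 + 1.7852 + 2.0575 + 1.1322 + 2.0239 + 1.9965 + 1.8096) / 8 = 14.15940 / 8 = 1.76992
Sum of squared deviations: (−0.00822)² + (−0.17712)² + (+0.01527)² + (+0.28758)² + (−0.63772)² + (+0.25397)² + (+0.22657)² + (+0.03968)² = 0.63848
Variance = 0.63848 / 7 = 0.09121
SE* = √0.09121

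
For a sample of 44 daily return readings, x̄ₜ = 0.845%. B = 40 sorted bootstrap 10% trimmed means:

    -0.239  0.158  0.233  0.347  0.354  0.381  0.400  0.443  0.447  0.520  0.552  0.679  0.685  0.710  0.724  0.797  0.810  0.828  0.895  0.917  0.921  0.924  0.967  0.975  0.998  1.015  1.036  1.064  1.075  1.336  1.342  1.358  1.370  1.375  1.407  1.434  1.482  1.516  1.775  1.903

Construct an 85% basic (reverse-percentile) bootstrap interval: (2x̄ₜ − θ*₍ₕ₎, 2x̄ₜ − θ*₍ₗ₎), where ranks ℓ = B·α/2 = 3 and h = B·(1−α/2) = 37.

(0.208, 1.457)

Percentile endpoints at ranks 3 and 37: θ*₍3₎ = 0.233, θ*₍37₎ = 1.482.
Basic interval reflects these around x̄ₜ:
  lower = 2 × 0.845 − 1.482 = 0.208
  upper = 2 × 0.845 − 0.233 = 1.457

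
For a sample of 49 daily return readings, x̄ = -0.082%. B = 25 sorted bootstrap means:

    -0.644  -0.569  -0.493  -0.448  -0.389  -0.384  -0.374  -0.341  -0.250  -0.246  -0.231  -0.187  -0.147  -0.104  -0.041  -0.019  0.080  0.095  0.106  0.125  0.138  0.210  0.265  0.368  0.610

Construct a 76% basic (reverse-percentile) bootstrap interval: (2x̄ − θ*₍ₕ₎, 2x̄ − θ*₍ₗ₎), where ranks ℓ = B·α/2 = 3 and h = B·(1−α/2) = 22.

Percentile endpoints at ranks 3 and 22: θ*₍3₎ = -0.493, θ*₍22₎ = 0.210.
Basic interval reflects these around x̄:
  lower = 2 × -0.082 − 0.210 = -0.374
  upper = 2 × -0.082 − -0.493 = 0.329

(-0.374, 0.329)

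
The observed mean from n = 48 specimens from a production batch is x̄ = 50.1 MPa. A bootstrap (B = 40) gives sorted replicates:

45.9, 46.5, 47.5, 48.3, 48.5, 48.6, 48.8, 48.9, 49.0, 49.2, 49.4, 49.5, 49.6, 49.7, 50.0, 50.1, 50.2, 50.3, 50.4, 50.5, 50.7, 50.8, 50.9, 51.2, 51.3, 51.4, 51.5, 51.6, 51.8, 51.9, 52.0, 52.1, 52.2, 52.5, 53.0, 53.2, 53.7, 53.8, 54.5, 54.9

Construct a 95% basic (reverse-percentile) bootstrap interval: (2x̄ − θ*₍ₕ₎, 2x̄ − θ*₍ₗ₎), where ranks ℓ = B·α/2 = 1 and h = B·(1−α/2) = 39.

Percentile endpoints at ranks 1 and 39: θ*₍1₎ = 45.9, θ*₍39₎ = 54.5.
Basic interval reflects these around x̄:
  lower = 2 × 50.1 − 54.5 = 45.7
  upper = 2 × 50.1 − 45.9 = 54.3

(45.7, 54.3)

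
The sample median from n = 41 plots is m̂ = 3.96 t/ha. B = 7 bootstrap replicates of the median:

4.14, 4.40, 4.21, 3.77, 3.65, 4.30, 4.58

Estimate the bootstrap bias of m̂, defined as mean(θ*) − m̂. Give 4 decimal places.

mean(θ*) = (4.14 + 4.40 + 4.21 + 3.77 + 3.65 + 4.30 + 4.58) / 7 = 4.15000
bias = 4.15000 − 3.96

bias = +0.1900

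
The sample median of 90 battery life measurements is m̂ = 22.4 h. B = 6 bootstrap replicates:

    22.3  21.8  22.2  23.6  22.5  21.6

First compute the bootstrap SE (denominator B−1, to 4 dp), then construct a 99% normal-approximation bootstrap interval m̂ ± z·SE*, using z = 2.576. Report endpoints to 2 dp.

(20.59, 24.21)

Mean of replicates = 22.3333; sum of squared deviations = 2.4733; SE* = √(2.4733/5) = 0.7033
Margin = 2.576 × 0.7033 = 1.812
Interval: 22.4 ± 1.812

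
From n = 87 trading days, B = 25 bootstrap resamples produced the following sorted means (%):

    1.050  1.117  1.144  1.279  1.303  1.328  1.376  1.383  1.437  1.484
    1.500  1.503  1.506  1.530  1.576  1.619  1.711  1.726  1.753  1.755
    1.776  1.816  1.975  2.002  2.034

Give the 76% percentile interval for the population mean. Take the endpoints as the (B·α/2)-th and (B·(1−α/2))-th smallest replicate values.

α = 0.24; lower rank = 25 × 0.120 = 3; upper rank = 25 × 0.880 = 22.
The 3rd smallest replicate is 1.144; the 22nd is 1.816.

(1.144, 1.816)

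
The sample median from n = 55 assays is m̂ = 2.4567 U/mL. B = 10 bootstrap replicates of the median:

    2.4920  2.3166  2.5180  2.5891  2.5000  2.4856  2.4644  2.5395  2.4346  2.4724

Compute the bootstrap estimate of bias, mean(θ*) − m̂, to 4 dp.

bias = +0.0245

mean(θ*) = (2.4920 + 2.3166 + 2.5180 + 2.5891 + 2.5000 + 2.4856 + 2.4644 + 2.5395 + 2.4346 + 2.4724) / 10 = 2.48122
bias = 2.48122 − 2.4567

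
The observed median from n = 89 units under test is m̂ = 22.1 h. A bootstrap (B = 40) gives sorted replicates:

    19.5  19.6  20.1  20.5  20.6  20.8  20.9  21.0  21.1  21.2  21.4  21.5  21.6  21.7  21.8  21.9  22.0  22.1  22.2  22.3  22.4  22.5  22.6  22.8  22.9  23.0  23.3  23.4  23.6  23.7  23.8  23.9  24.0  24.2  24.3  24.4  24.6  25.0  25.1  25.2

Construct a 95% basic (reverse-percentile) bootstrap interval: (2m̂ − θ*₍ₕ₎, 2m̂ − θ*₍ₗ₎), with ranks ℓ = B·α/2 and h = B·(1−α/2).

(19.1, 24.7)

Percentile endpoints at ranks 1 and 39: θ*₍1₎ = 19.5, θ*₍39₎ = 25.1.
Basic interval reflects these around m̂:
  lower = 2 × 22.1 − 25.1 = 19.1
  upper = 2 × 22.1 − 19.5 = 24.7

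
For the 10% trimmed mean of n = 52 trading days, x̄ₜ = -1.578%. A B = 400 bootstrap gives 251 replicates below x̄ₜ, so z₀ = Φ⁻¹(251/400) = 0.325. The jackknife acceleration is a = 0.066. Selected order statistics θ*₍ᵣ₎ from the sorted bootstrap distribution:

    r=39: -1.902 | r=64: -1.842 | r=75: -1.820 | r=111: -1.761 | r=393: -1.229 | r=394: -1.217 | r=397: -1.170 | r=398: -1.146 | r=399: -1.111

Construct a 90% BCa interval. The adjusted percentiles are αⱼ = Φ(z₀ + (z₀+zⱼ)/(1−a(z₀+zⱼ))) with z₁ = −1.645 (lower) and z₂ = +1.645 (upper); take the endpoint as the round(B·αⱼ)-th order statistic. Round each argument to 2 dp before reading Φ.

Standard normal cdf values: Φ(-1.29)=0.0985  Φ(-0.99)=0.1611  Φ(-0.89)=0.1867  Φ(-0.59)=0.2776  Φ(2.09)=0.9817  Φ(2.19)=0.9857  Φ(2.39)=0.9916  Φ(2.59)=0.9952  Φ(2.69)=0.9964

(-1.820, -1.146)

Lower: z₀ + z₁ = 0.325 + (-1.645) = -1.320; 1 − a(z₀+z₁) = 1 − (0.066)(-1.320) = 1.0871; argument = 0.325 + (-1.320)/1.0871 = -0.8892 → -0.89.
α₁ = Φ(-0.89) = 0.1867; rank = round(400 × 0.1867) = 75; θ*₍75₎ = -1.820.
Upper: z₀ + z₂ = 1.970; 1 − a(z₀+z₂) = 0.8700; argument = 2.5894 → 2.59; α₂ = 0.9952; rank = 398; θ*₍398₎ = -1.146.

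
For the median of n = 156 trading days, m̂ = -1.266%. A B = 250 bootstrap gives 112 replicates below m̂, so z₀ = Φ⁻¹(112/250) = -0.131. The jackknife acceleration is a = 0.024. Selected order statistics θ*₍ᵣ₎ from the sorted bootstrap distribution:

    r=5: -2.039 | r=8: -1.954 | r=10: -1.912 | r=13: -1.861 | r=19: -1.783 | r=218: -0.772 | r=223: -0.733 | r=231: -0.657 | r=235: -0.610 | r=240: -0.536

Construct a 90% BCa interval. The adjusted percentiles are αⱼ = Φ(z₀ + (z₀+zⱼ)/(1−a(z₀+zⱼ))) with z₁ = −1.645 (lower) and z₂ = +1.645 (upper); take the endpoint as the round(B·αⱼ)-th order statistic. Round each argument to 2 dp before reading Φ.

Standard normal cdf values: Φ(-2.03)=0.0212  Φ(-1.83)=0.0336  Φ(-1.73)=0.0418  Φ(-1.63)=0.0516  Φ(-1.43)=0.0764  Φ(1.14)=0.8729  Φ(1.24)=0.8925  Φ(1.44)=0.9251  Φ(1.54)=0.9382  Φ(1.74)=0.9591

Lower: z₀ + z₁ = -0.131 + (-1.645) = -1.776; 1 − a(z₀+z₁) = 1 − (0.024)(-1.776) = 1.0426; argument = -0.131 + (-1.776)/1.0426 = -1.8344 → -1.83.
α₁ = Φ(-1.83) = 0.0336; rank = round(250 × 0.0336) = 8; θ*₍8₎ = -1.954.
Upper: z₀ + z₂ = 1.514; 1 − a(z₀+z₂) = 0.9637; argument = 1.4401 → 1.44; α₂ = 0.9251; rank = 231; θ*₍231₎ = -0.657.

(-1.954, -0.657)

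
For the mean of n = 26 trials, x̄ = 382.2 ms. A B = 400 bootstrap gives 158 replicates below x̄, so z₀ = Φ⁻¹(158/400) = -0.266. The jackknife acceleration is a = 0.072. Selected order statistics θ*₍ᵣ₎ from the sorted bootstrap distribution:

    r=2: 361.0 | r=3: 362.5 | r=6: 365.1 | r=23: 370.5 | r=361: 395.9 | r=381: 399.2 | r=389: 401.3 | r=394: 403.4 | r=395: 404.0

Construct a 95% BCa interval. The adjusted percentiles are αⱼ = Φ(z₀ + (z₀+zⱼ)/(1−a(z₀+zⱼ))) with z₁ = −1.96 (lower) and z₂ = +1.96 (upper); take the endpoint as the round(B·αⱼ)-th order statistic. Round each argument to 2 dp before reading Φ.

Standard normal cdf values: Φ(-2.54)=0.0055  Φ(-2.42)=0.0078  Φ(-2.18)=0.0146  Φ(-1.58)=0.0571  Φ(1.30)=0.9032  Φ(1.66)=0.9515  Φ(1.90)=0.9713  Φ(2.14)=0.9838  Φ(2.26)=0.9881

Lower: z₀ + z₁ = -0.266 + (-1.960) = -2.226; 1 − a(z₀+z₁) = 1 − (0.072)(-2.226) = 1.1603; argument = -0.266 + (-2.226)/1.1603 = -2.1845 → -2.18.
α₁ = Φ(-2.18) = 0.0146; rank = round(400 × 0.0146) = 6; θ*₍6₎ = 365.1.
Upper: z₀ + z₂ = 1.694; 1 − a(z₀+z₂) = 0.8780; argument = 1.6633 → 1.66; α₂ = 0.9515; rank = 381; θ*₍381₎ = 399.2.

(365.1, 399.2)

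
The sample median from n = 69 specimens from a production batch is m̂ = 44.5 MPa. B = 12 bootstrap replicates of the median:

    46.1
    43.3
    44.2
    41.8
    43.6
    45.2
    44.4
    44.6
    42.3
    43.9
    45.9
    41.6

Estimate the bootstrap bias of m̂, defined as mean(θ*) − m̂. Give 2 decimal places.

bias = −0.59

mean(θ*) = (46.1 + 43.3 + 44.2 + 41.8 + 43.6 + 45.2 + 44.4 + 44.6 + 42.3 + 43.9 + 45.9 + 41.6) / 12 = 43.908
bias = 43.908 − 44.5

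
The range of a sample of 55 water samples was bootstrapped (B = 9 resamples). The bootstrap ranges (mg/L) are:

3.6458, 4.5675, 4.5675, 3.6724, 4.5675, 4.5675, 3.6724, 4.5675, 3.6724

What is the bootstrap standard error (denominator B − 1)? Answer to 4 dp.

SE* = 0.4753

Bootstrap SE is the standard deviation of the 9 replicate ranges.
Mean of replicates: (3.6458 + 4.5675 + 4.5675 + 3.6724 + 4.5675 + 4.5675 + 3.6724 + 4.5675 + 3.6724) / 9 = 37.50050 / 9 = 4.16672
Sum of squared deviations: (−0.52092)² + (+0.40078)² + (+0.40078)² + (−0.49432)² + (+0.40078)² + (+0.40078)² + (−0.49432)² + (+0.40078)² + (−0.49432)² = 1.80754
Variance = 1.80754 / 8 = 0.22594
SE* = √0.22594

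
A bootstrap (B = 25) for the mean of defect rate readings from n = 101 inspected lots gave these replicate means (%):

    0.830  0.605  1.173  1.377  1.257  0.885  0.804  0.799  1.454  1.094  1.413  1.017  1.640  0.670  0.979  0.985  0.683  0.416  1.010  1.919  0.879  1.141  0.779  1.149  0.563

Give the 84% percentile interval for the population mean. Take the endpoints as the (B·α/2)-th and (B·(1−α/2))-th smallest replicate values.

Sorted replicates: 0.416, 0.563, 0.605, 0.670, 0.683, 0.779, 0.799, 0.804, 0.830, 0.879, 0.885, 0.979, 0.985, 1.010, 1.017, 1.094, 1.141, 1.149, 1.173, 1.257, 1.377, 1.413, 1.454, 1.640, 1.919
α = 0.16; lower rank = 25 × 0.080 = 2; upper rank = 25 × 0.920 = 23.
The 2nd smallest replicate is 0.563; the 23rd is 1.454.

(0.563, 1.454)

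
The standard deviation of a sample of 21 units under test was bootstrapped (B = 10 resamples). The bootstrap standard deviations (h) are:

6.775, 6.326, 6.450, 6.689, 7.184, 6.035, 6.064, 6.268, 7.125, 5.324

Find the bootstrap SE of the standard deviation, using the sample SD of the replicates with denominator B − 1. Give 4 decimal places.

Bootstrap SE is the standard deviation of the 10 replicate standard deviations.
Mean of replicates: (6.775 + 6.326 + 6.450 + 6.689 + 7.184 + 6.035 + 6.064 + 6.268 + 7.125 + 5.324) / 10 = 64.24000 / 10 = 6.42400
Sum of squared deviations: (+0.35100)² + (−0.09800)² + (+0.02600)² + (+0.26500)² + (+0.76000)² + (−0.38900)² + (−0.36000)² + (−0.15600)² + (+0.70100)² + (−1.10000)² = 2.78796
Variance = 2.78796 / 9 = 0.30977
SE* = √0.30977

SE* = 0.5566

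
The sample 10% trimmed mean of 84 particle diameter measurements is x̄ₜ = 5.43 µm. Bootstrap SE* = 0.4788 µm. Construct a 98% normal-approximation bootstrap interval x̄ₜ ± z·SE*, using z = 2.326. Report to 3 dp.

(4.316, 6.544)

Margin = 2.326 × 0.4788 = 1.1137
Interval: 5.43 ± 1.1137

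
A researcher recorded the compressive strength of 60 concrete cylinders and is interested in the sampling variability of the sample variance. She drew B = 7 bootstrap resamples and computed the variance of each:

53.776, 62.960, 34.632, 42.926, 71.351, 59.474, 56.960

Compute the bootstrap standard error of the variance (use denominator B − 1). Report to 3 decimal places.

Bootstrap SE is the standard deviation of the 7 replicate variances.
Mean of replicates: (53.776 + 62.960 + 34.632 + 42.926 + 71.351 + 59.474 + 56.960) / 7 = 382.0790 / 7 = 54.5827
Sum of squared deviations: (−0.8067)² + (+8.3773)² + (−19.9507)² + (−11.6567)² + (+16.7683)² + (+4.8913)² + (+2.3773)² = 915.4913
Variance = 915.4913 / 6 = 152.5819
SE* = √152.5819

SE* = 12.352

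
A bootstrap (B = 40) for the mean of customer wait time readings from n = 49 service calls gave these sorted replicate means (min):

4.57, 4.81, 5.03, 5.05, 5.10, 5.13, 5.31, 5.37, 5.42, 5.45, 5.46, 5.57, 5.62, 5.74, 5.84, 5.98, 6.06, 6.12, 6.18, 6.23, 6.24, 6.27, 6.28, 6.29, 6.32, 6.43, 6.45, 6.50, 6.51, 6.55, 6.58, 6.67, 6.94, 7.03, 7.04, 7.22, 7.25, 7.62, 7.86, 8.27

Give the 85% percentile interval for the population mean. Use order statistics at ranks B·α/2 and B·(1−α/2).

(5.03, 7.25)

α = 0.15; lower rank = 40 × 0.075 = 3; upper rank = 40 × 0.925 = 37.
The 3rd smallest replicate is 5.03; the 37th is 7.25.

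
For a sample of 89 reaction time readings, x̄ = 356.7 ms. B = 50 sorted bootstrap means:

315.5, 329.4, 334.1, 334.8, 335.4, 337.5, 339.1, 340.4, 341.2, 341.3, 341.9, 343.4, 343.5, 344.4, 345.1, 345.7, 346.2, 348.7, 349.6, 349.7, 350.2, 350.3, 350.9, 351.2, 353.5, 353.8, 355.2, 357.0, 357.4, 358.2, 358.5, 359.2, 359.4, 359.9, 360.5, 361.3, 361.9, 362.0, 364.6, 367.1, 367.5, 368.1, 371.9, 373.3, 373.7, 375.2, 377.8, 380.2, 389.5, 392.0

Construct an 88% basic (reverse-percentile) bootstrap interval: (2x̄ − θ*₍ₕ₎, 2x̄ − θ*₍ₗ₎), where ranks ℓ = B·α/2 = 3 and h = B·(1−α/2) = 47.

(335.6, 379.3)

Percentile endpoints at ranks 3 and 47: θ*₍3₎ = 334.1, θ*₍47₎ = 377.8.
Basic interval reflects these around x̄:
  lower = 2 × 356.7 − 377.8 = 335.6
  upper = 2 × 356.7 − 334.1 = 379.3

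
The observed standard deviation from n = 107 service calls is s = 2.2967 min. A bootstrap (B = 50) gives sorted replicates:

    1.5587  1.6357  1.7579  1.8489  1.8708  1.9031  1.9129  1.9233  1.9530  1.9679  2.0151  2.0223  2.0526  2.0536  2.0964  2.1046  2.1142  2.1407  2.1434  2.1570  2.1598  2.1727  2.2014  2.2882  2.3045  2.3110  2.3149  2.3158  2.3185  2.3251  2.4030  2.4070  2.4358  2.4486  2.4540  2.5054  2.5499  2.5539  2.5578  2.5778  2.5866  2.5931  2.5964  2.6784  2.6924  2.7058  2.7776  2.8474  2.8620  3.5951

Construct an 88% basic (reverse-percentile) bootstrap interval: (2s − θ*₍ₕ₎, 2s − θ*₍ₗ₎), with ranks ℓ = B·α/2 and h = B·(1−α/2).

Percentile endpoints at ranks 3 and 47: θ*₍3₎ = 1.7579, θ*₍47₎ = 2.7776.
Basic interval reflects these around s:
  lower = 2 × 2.2967 − 2.7776 = 1.8158
  upper = 2 × 2.2967 − 1.7579 = 2.8355

(1.8158, 2.8355)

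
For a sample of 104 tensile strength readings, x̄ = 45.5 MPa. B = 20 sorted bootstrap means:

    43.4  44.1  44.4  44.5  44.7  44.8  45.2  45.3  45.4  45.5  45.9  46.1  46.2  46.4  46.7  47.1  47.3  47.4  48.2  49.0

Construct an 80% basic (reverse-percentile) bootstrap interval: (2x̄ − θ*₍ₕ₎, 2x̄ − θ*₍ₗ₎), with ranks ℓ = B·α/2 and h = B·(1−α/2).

(43.6, 46.9)

Percentile endpoints at ranks 2 and 18: θ*₍2₎ = 44.1, θ*₍18₎ = 47.4.
Basic interval reflects these around x̄:
  lower = 2 × 45.5 − 47.4 = 43.6
  upper = 2 × 45.5 − 44.1 = 46.9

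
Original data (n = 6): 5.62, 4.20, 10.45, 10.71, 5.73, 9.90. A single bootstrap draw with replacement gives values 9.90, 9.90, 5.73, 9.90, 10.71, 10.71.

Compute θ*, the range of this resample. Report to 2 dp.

θ* = 4.98

Range = 10.71 − 5.73 = 4.98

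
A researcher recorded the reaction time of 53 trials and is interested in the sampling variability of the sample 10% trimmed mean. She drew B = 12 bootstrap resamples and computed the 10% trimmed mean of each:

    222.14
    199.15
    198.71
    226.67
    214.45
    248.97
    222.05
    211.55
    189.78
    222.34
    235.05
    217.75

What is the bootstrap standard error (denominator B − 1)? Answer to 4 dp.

Bootstrap SE is the standard deviation of the 12 replicate 10% trimmed means.
Mean of replicates: (222.14 + 199.15 + 198.71 + 226.67 + 214.45 + 248.97 + 222.05 + 211.55 + 189.78 + 222.34 + 235.05 + 217.75) / 12 = 2608.61000 / 12 = 217.38417
Sum of squared deviations: (+4.75583)² + (−18.23417)² + (−18.67417)² + (+9.28583)² + (−2.93417)² + (+31.58583)² + (+4.66583)² + (−5.83417)² + (−27.60417)² + (+4.95583)² + (+17.66583)² + (+0.36583)² = 2950.90149
Variance = 2950.90149 / 11 = 268.26377
SE* = √268.26377

SE* = 16.3788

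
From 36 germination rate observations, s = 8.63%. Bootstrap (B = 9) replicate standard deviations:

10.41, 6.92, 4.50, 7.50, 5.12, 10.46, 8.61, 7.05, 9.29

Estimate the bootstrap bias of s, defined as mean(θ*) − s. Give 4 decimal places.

bias = −0.8678

mean(θ*) = (10.41 + 6.92 + 4.50 + 7.50 + 5.12 + 10.46 + 8.61 + 7.05 + 9.29) / 9 = 7.76222
bias = 7.76222 − 8.63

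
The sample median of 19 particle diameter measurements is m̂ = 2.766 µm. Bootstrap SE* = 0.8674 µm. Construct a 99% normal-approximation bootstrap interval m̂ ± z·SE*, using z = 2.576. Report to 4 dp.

Margin = 2.576 × 0.8674 = 2.23442
Interval: 2.766 ± 2.23442

(0.5316, 5.0004)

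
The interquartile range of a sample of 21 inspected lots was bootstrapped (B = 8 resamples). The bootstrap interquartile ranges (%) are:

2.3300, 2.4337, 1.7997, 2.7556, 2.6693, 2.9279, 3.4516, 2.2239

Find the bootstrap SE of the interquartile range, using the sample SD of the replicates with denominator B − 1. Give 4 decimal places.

Bootstrap SE is the standard deviation of the 8 replicate interquartile ranges.
Mean of replicates: (2.3300 + 2.4337 + 1.7997 + 2.7556 + 2.6693 + 2.9279 + 3.4516 + 2.2239) / 8 = 20.59170 / 8 = 2.57396
Sum of squared deviations: (−0.24396)² + (−0.14026)² + (−0.77426)² + (+0.18164)² + (+0.09534)² + (+0.35394)² + (+0.87764)² + (−0.35006)² = 1.73882
Variance = 1.73882 / 7 = 0.24840
SE* = √0.24840

SE* = 0.4984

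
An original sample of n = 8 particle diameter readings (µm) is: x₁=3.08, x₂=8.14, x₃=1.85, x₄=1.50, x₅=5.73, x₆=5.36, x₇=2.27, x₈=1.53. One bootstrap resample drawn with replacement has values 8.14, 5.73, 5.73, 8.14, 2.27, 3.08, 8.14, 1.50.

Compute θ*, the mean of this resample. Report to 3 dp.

θ* = 5.341

Mean = (8.14 + 5.73 + 5.73 + 8.14 + 2.27 + 3.08 + 8.14 + 1.50) / 8 = 42.730 / 8 = 5.341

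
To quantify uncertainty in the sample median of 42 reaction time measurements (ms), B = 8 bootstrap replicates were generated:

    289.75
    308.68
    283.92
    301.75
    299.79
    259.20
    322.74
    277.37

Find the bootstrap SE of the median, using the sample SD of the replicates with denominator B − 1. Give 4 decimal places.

Bootstrap SE is the standard deviation of the 8 replicate medians.
Mean of replicates: (289.75 + 308.68 + 283.92 + 301.75 + 299.79 + 259.20 + 322.74 + 277.37) / 8 = 2343.20000 / 8 = 292.90000
Sum of squared deviations: (−3.15000)² + (+15.78000)² + (−8.98000)² + (+8.85000)² + (+6.89000)² + (−33.70000)² + (+29.84000)² + (−15.53000)² = 2732.66240
Variance = 2732.66240 / 7 = 390.38034
SE* = √390.38034

SE* = 19.7580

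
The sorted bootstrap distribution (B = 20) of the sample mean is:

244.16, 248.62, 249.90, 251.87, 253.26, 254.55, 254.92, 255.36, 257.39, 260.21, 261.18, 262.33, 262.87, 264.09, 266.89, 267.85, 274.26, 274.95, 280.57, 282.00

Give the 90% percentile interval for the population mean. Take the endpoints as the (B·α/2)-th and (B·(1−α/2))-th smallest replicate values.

α = 0.10; lower rank = 20 × 0.050 = 1; upper rank = 20 × 0.950 = 19.
The 1st smallest replicate is 244.16; the 19th is 280.57.

(244.16, 280.57)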